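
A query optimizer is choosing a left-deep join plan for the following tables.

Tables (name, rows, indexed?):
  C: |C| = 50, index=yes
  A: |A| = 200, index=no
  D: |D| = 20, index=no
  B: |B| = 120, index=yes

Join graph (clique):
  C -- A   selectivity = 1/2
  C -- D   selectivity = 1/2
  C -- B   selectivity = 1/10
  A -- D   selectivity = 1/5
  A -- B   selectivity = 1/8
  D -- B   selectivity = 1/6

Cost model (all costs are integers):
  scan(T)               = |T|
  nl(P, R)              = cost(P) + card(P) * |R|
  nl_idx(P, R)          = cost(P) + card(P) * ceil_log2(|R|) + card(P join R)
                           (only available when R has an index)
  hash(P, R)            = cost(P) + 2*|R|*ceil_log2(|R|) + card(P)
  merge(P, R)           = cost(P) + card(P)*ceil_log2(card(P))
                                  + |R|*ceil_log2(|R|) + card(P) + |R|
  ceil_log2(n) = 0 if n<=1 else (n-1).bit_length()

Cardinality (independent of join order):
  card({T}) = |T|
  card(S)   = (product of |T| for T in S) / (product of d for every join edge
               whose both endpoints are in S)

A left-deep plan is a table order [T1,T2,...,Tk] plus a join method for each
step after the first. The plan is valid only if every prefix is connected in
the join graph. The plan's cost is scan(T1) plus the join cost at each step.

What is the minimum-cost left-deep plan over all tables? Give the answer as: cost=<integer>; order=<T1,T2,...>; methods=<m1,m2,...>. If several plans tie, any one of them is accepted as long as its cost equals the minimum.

Selinger DP (subsets sized 1..n):
  {C}: scan cost=50, card=50
  {A}: scan cost=200, card=200
  {D}: scan cost=20, card=20
  {B}: scan cost=120, card=120
  {AC}: card=5000; try (C,hash)→1000, (A,merge)→2200, (C,merge)→2350, (A,hash)→3300, (C,nl_idx)→6400, (A,nl)→10050 …(+1); best=1000 via (C,hash)
  {CD}: card=500; try (D,hash)→300, (C,merge)→490, (D,merge)→520, (C,hash)→640, (C,nl_idx)→640, (C,nl)→1020 …(+1); best=300 via (D,hash)
  {BC}: card=600; try (C,hash)→840, (B,nl_idx)→1000, (B,merge)→1360, (C,merge)→1430, (C,nl_idx)→1440, (B,hash)→1780 …(+2); best=840 via (C,hash)
  {AD}: card=800; try (D,hash)→600, (A,merge)→1940, (D,merge)→2120, (A,hash)→3240, (A,nl)→4020, (D,nl)→4200; best=600 via (D,hash)
  {AB}: card=3000; try (B,hash)→2080, (A,merge)→2880, (B,merge)→2960, (A,hash)→3440, (B,nl_idx)→4600, (A,nl)→24120 …(+1); best=2080 via (B,hash)
  {BD}: card=400; try (D,hash)→440, (B,nl_idx)→560, (B,merge)→1100, (D,merge)→1200, (B,hash)→1720, (B,nl)→2420 …(+1); best=440 via (D,hash)
  {ACD}: card=10000; try (C,hash)→2000, (A,hash)→4000, (D,hash)→6200, (A,merge)→7100, (C,merge)→9750, (C,nl_idx)→15400 …(+4); best=2000 via (C,hash)
  {ABC}: card=7500; try (A,hash)→4640, (C,hash)→5680, (B,hash)→7680, (A,merge)→9240, (C,nl_idx)→27580, (C,merge)→41430 …(+5); best=4640 via (A,hash)
  {BCD}: card=1000; try (C,hash)→1440, (D,hash)→1640, (B,hash)→2480, (C,nl_idx)→3840, (C,merge)→4790, (B,nl_idx)→4800 …(+5); best=1440 via (C,hash)
  {ABD}: card=2000; try (B,hash)→3080, (A,hash)→4040, (D,hash)→5280, (A,merge)→6240, (B,nl_idx)→8200, (B,merge)→10360 …(+4); best=3080 via (B,hash)
  {ABCD}: card=2500; try (A,hash)→5640, (C,hash)→5680, (D,hash)→12340, (B,hash)→13680, (A,merge)→14240, (C,nl_idx)→17580 …(+8); best=5640 via (A,hash)

cost=5640; order=B,D,C,A; methods=hash,hash,hash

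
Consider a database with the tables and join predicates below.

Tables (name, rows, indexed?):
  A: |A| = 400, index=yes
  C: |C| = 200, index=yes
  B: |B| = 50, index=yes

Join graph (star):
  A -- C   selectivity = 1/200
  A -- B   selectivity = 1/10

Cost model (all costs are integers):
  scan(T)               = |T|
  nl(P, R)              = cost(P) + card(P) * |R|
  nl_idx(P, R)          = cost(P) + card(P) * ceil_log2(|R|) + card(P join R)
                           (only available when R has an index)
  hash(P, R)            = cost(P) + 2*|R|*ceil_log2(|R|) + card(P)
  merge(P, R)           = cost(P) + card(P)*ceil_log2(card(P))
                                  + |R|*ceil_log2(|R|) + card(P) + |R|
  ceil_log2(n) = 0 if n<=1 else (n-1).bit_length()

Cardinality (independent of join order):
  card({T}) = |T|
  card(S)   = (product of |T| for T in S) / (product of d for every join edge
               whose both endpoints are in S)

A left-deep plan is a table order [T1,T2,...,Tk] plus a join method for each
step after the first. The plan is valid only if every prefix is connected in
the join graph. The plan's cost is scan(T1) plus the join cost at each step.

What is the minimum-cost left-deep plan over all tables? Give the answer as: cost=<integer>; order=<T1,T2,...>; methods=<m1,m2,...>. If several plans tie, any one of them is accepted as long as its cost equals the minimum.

cost=3400; order=C,A,B; methods=nl_idx,hash

Selinger DP (subsets sized 1..n):
  {A}: scan cost=400, card=400
  {C}: scan cost=200, card=200
  {B}: scan cost=50, card=50
  {AC}: card=400; try (A,nl_idx)→2400, (C,hash)→4000, (C,nl_idx)→4000, (A,merge)→6000, (C,merge)→6200, (A,hash)→7600 …(+2); best=2400 via (A,nl_idx)
  {AB}: card=2000; try (B,hash)→1400, (A,nl_idx)→2500, (A,merge)→4400, (B,merge)→4750, (B,nl_idx)→4800, (A,hash)→7300 …(+2); best=1400 via (B,hash)
  {ABC}: card=2000; try (B,hash)→3400, (C,hash)→6600, (B,merge)→6750, (B,nl_idx)→6800, (C,nl_idx)→19400, (B,nl)→22400 …(+2); best=3400 via (B,hash)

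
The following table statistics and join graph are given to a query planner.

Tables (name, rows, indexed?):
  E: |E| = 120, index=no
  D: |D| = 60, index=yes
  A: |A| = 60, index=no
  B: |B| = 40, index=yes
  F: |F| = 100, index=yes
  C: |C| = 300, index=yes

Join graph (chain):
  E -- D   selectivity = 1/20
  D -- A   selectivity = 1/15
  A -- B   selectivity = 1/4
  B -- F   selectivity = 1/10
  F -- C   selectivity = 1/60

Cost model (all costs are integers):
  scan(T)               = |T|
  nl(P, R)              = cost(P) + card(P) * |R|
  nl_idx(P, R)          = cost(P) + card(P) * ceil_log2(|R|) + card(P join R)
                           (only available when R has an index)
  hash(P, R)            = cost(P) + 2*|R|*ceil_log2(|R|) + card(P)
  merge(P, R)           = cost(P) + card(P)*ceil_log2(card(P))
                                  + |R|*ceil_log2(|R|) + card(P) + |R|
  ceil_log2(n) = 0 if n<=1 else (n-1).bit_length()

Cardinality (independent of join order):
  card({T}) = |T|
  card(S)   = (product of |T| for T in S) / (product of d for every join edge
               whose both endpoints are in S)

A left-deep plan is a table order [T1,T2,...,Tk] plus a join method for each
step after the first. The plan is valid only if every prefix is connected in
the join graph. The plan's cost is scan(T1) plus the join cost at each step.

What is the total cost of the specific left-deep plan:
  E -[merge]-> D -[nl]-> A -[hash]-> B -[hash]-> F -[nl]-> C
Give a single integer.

43240820

step 1: scan E: cost=120, card=120
step 2: join D via merge
    card(P join D) = 120*60/(20) = 360
    cost = 120 + 120*7 + 60*6 + 120 + 60 = 1500
step 3: join A via nl
    card(P join A) = 360*60/(15) = 1440
    cost = 1500 + 360*60 = 23100
step 4: join B via hash
    card(P join B) = 1440*40/(4) = 14400
    cost = 23100 + 2*40*6 + 1440 = 25020
step 5: join F via hash
    card(P join F) = 14400*100/(10) = 144000
    cost = 25020 + 2*100*7 + 14400 = 40820
step 6: join C via nl
    card(P join C) = 144000*300/(60) = 720000
    cost = 40820 + 144000*300 = 43240820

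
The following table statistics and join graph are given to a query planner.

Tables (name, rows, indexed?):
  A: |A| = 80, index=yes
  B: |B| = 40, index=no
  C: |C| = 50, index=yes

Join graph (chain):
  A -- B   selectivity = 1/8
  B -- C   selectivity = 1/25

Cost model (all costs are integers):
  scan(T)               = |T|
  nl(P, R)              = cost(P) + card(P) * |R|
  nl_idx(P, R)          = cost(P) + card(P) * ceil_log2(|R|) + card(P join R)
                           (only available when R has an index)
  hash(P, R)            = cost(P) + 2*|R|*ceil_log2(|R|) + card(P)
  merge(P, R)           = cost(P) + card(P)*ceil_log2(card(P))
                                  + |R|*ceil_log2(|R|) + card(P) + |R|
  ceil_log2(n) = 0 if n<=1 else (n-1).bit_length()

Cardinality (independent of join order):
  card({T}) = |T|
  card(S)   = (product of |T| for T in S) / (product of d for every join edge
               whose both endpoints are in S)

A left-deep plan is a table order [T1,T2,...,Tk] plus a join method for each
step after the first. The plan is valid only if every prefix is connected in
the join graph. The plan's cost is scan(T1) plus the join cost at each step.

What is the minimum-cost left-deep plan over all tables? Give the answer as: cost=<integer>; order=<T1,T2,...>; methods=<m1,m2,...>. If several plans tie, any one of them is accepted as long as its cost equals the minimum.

cost=1560; order=B,C,A; methods=nl_idx,hash

Selinger DP (subsets sized 1..n):
  {A}: scan cost=80, card=80
  {B}: scan cost=40, card=40
  {C}: scan cost=50, card=50
  {AB}: card=400; try (B,hash)→640, (A,nl_idx)→720, (A,merge)→960, (B,merge)→1000, (A,hash)→1200, (A,nl)→3240 …(+1); best=640 via (B,hash)
  {BC}: card=80; try (C,nl_idx)→360, (B,hash)→580, (C,merge)→670, (C,hash)→680, (B,merge)→680, (C,nl)→2040 …(+1); best=360 via (C,nl_idx)
  {ABC}: card=800; try (A,hash)→1560, (C,hash)→1640, (A,merge)→1640, (A,nl_idx)→1720, (C,nl_idx)→3840, (C,merge)→4990 …(+2); best=1560 via (A,hash)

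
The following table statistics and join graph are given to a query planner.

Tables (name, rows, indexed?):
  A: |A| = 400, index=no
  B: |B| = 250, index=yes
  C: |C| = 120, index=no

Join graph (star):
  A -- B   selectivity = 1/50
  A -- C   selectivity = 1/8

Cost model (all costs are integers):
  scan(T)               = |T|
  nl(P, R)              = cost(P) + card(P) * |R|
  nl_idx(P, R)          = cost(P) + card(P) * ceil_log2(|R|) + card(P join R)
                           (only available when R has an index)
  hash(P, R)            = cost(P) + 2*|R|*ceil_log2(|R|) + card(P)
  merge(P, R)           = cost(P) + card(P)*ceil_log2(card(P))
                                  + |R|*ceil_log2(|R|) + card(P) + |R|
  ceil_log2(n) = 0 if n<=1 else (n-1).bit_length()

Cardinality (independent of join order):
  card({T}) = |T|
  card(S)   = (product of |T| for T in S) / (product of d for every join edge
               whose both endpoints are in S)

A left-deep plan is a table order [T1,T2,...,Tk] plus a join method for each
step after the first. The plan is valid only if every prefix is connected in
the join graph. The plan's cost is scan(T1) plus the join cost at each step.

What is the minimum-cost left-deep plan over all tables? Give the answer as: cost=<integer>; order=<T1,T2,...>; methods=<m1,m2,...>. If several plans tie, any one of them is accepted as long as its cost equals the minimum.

cost=8480; order=A,B,C; methods=hash,hash

Selinger DP (subsets sized 1..n):
  {A}: scan cost=400, card=400
  {B}: scan cost=250, card=250
  {C}: scan cost=120, card=120
  {AB}: card=2000; try (B,hash)→4800, (B,nl_idx)→5600, (A,merge)→6500, (B,merge)→6650, (A,hash)→7700, (A,nl)→100250 …(+1); best=4800 via (B,hash)
  {AC}: card=6000; try (C,hash)→2480, (A,merge)→5080, (C,merge)→5360, (A,hash)→7440, (A,nl)→48120, (C,nl)→48400; best=2480 via (C,hash)
  {ABC}: card=30000; try (C,hash)→8480, (B,hash)→12480, (C,merge)→29760, (B,nl_idx)→80480, (B,merge)→88730, (C,nl)→244800 …(+1); best=8480 via (C,hash)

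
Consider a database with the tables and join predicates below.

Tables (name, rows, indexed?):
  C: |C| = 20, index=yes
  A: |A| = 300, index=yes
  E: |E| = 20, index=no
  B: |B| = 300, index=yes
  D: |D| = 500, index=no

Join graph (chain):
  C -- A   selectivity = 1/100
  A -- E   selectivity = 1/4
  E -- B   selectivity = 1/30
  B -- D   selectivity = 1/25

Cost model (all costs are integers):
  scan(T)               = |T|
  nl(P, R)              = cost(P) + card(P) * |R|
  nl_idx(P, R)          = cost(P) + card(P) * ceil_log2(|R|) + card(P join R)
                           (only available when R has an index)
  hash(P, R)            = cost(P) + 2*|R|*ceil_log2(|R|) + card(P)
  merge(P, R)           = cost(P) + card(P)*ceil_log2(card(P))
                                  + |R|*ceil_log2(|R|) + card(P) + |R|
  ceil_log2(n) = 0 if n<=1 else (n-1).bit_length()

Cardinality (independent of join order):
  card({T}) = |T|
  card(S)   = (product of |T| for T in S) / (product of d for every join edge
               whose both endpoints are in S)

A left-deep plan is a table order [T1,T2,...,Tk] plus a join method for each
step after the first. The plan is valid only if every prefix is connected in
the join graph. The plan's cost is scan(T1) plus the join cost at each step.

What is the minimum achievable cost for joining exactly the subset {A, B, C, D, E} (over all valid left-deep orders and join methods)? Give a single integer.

18220

Selinger DP over subsets of {A,B,C,D,E}:
  {C}: scan cost=20, card=20
  {A}: scan cost=300, card=300
  {E}: scan cost=20, card=20
  {B}: scan cost=300, card=300
  {D}: scan cost=500, card=500
  {AC}: card=60; try (A,nl_idx)→260, (C,hash)→800, (C,nl_idx)→1860, (A,merge)→3140, (C,merge)→3420, (A,hash)→5440 …(+2); best=260 via (A,nl_idx)
  {AE}: card=1500; try (E,hash)→800, (A,nl_idx)→1700, (A,merge)→3140, (E,merge)→3420, (A,hash)→5440, (A,nl)→6020 …(+1); best=800 via (E,hash)
  {BE}: card=200; try (B,nl_idx)→400, (E,hash)→800, (B,merge)→3140, (E,merge)→3420, (B,hash)→5440, (B,nl)→6020 …(+1); best=400 via (B,nl_idx)
  {BD}: card=6000; try (B,hash)→6400, (D,merge)→8300, (B,merge)→8500, (D,hash)→9600, (B,nl_idx)→11000, (D,nl)→150300 …(+1); best=6400 via (B,hash)
  {ACE}: card=300; try (E,hash)→520, (E,merge)→800, (E,nl)→1460, (C,hash)→2500, (C,nl_idx)→8600, (C,merge)→18920 …(+1); best=520 via (E,hash)
  {ABE}: card=15000; try (A,merge)→5200, (A,hash)→6000, (B,hash)→7700, (A,nl_idx)→17200, (B,merge)→21800, (B,nl_idx)→29300 …(+2); best=5200 via (A,merge)
  {BDE}: card=4000; try (D,merge)→7200, (D,hash)→9600, (E,hash)→12600, (E,merge)→90520, (D,nl)→100400, (E,nl)→126400; best=7200 via (D,merge)
  {ABCE}: card=3000; try (B,hash)→6220, (B,nl_idx)→6220, (B,merge)→6520, (C,hash)→20400, (C,nl_idx)→83200, (B,nl)→90520 …(+2); best=6220 via (B,hash)
  {ABDE}: card=300000; try (A,hash)→16600, (D,hash)→29200, (A,merge)→62200, (D,merge)→235200, (A,nl_idx)→343200, (A,nl)→1207200 …(+1); best=16600 via (A,hash)
  {ABCDE}: card=60000; try (D,hash)→18220, (D,merge)→50220, (C,hash)→316800, (D,nl)→1506220, (C,nl_idx)→1576600, (C,nl)→6016600 …(+1); best=18220 via (D,hash)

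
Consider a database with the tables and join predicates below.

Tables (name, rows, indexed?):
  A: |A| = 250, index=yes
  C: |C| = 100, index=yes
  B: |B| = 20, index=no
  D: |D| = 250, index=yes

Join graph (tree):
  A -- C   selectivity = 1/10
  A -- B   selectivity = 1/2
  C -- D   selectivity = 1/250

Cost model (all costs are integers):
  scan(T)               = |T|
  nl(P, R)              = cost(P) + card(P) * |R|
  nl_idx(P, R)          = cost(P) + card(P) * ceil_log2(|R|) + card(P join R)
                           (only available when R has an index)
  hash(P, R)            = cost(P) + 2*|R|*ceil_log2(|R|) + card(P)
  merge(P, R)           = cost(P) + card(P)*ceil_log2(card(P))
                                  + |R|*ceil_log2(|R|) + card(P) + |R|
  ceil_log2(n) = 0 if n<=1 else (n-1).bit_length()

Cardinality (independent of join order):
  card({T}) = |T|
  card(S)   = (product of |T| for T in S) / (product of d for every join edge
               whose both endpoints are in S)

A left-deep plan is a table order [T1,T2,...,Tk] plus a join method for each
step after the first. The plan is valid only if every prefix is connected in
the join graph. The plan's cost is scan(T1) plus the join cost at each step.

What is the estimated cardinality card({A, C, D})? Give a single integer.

2500

Tables in S: A(250), C(100), D(250)
Edges inside S: A-C(d=10), C-D(d=250)
numerator = 250 * 100 * 250 = 6250000
denominator = 10 * 250 = 2500
card(S) = 6250000 / 2500 = 2500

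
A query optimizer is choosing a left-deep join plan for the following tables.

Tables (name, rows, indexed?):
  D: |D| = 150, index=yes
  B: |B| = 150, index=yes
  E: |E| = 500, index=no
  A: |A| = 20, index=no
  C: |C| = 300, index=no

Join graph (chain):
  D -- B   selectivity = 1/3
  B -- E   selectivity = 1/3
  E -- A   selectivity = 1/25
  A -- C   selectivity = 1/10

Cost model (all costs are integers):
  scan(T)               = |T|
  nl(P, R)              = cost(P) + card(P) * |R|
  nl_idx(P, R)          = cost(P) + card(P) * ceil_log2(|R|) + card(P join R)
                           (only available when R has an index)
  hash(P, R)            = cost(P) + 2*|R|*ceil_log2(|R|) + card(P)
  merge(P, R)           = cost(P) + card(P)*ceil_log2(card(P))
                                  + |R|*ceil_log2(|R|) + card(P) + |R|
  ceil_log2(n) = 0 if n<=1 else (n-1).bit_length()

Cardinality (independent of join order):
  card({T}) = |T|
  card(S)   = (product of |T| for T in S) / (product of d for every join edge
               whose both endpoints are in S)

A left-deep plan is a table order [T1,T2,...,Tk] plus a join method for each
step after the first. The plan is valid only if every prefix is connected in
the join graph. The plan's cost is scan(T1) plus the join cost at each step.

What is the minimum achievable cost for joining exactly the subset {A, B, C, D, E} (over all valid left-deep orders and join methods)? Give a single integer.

623800

Selinger DP over subsets of {A,B,C,D,E}:
  {D}: scan cost=150, card=150
  {B}: scan cost=150, card=150
  {E}: scan cost=500, card=500
  {A}: scan cost=20, card=20
  {C}: scan cost=300, card=300
  {BD}: card=7500; try (D,hash)→2700, (B,hash)→2700, (D,merge)→2850, (B,merge)→2850, (D,nl_idx)→8850, (B,nl_idx)→8850 …(+2); best=2700 via (D,hash)
  {BE}: card=25000; try (B,hash)→3400, (E,merge)→6500, (B,merge)→6850, (E,hash)→9300, (B,nl_idx)→29500, (E,nl)→75150 …(+1); best=3400 via (B,hash)
  {AE}: card=400; try (A,hash)→1200, (E,merge)→5140, (A,merge)→5620, (E,hash)→9040, (E,nl)→10020, (A,nl)→10500; best=1200 via (A,hash)
  {AC}: card=600; try (A,hash)→800, (C,merge)→3140, (A,merge)→3420, (C,hash)→5440, (C,nl)→6020, (A,nl)→6300; best=800 via (A,hash)
  {BDE}: card=1250000; try (E,hash)→19200, (D,hash)→30800, (E,merge)→112700, (D,merge)→404750, (D,nl_idx)→1453400, (E,nl)→3752700 …(+1); best=19200 via (E,hash)
  {ABE}: card=20000; try (B,hash)→4000, (B,merge)→6550, (B,nl_idx)→24400, (A,hash)→28600, (B,nl)→61200, (A,merge)→403520 …(+1); best=4000 via (B,hash)
  {ACE}: card=12000; try (C,hash)→7000, (C,merge)→8200, (E,hash)→10400, (E,merge)→12400, (C,nl)→121200, (E,nl)→300800; best=7000 via (C,hash)
  {ABDE}: card=1000000; try (D,hash)→26400, (D,merge)→325350, (D,nl_idx)→1164000, (A,hash)→1269400, (D,nl)→3004000, (A,nl)→25019200 …(+1); best=26400 via (D,hash)
  {ABCE}: card=600000; try (B,hash)→21400, (C,hash)→29400, (B,merge)→188350, (C,merge)→327000, (B,nl_idx)→703000, (B,nl)→1807000 …(+1); best=21400 via (B,hash)
  {ABCDE}: card=30000000; try (D,hash)→623800, (C,hash)→1031800, (D,merge)→12622750, (C,merge)→21029400, (D,nl_idx)→34821400, (D,nl)→90021400 …(+1); best=623800 via (D,hash)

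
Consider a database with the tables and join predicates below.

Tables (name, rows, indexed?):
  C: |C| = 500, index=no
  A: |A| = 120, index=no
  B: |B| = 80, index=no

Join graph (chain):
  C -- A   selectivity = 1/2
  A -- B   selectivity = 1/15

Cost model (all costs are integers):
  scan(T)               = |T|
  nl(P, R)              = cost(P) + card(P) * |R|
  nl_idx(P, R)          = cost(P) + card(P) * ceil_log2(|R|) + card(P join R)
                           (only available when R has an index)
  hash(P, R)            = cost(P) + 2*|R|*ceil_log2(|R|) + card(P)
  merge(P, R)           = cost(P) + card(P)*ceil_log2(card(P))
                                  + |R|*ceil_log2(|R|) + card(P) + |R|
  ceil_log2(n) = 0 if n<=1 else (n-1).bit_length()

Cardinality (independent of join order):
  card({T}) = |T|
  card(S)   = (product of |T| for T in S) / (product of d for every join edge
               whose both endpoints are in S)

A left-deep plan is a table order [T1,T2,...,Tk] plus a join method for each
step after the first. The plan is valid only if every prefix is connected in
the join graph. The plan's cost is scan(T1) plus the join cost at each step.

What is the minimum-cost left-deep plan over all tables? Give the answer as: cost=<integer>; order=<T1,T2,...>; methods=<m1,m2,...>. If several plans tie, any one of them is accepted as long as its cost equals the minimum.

cost=11000; order=A,B,C; methods=hash,hash

Selinger DP (subsets sized 1..n):
  {C}: scan cost=500, card=500
  {A}: scan cost=120, card=120
  {B}: scan cost=80, card=80
  {AC}: card=30000; try (A,hash)→2680, (C,merge)→6080, (A,merge)→6460, (C,hash)→9240, (C,nl)→60120, (A,nl)→60500; best=2680 via (A,hash)
  {AB}: card=640; try (B,hash)→1360, (A,merge)→1680, (B,merge)→1720, (A,hash)→1840, (A,nl)→9680, (B,nl)→9720; best=1360 via (B,hash)
  {ABC}: card=160000; try (C,hash)→11000, (C,merge)→13400, (B,hash)→33800, (C,nl)→321360, (B,merge)→483320, (B,nl)→2402680; best=11000 via (C,hash)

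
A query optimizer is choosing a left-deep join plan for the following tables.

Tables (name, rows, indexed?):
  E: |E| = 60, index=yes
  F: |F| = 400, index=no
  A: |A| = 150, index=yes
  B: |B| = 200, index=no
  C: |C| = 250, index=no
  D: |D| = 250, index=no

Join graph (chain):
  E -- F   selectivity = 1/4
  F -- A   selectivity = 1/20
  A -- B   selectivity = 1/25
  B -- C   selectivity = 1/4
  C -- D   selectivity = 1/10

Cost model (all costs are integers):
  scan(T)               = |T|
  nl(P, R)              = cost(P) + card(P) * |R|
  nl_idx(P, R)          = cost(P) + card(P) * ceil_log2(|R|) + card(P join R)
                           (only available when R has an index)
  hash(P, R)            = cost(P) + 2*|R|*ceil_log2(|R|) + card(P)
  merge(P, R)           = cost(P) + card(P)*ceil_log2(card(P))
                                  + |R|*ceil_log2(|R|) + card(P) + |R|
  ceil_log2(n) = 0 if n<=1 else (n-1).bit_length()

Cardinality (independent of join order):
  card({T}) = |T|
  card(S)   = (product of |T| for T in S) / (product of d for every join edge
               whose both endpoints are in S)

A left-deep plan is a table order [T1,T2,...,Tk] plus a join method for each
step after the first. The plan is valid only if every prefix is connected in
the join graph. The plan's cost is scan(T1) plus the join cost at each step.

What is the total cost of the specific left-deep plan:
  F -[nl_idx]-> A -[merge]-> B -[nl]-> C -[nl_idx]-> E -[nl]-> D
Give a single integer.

5662547400

step 1: scan F: cost=400, card=400
step 2: join A via nl_idx
    card(P join A) = 400*150/(20) = 3000
    cost = 400 + 400*8 + 3000 = 6600
step 3: join B via merge
    card(P join B) = 3000*200/(25) = 24000
    cost = 6600 + 3000*12 + 200*8 + 3000 + 200 = 47400
step 4: join C via nl
    card(P join C) = 24000*250/(4) = 1500000
    cost = 47400 + 24000*250 = 6047400
step 5: join E via nl_idx
    card(P join E) = 1500000*60/(4) = 22500000
    cost = 6047400 + 1500000*6 + 22500000 = 37547400
step 6: join D via nl
    card(P join D) = 22500000*250/(10) = 562500000
    cost = 37547400 + 22500000*250 = 5662547400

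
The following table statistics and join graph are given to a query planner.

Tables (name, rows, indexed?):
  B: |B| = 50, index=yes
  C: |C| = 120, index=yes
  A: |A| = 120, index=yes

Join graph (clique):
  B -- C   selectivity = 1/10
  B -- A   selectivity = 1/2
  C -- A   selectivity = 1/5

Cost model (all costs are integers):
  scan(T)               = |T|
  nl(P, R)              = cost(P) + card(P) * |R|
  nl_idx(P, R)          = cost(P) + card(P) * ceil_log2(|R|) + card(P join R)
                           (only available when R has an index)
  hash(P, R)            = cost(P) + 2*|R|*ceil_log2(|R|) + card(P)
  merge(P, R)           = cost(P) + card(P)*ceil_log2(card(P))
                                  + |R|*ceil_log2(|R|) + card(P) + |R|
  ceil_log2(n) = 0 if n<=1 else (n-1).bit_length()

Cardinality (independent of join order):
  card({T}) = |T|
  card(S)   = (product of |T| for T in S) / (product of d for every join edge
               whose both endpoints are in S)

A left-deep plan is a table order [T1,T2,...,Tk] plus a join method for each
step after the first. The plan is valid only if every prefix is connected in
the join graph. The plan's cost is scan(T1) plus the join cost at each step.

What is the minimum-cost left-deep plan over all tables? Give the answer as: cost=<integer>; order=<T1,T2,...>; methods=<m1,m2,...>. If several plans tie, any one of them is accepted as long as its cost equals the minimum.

Selinger DP (subsets sized 1..n):
  {B}: scan cost=50, card=50
  {C}: scan cost=120, card=120
  {A}: scan cost=120, card=120
  {BC}: card=600; try (B,hash)→840, (C,nl_idx)→1000, (C,merge)→1360, (B,merge)→1430, (B,nl_idx)→1440, (C,hash)→1780 …(+2); best=840 via (B,hash)
  {AB}: card=3000; try (B,hash)→840, (A,merge)→1360, (B,merge)→1430, (A,hash)→1780, (A,nl_idx)→3400, (B,nl_idx)→3840 …(+2); best=840 via (B,hash)
  {AC}: card=2880; try (C,hash)→1920, (A,hash)→1920, (C,merge)→2040, (A,merge)→2040, (C,nl_idx)→3840, (A,nl_idx)→3840 …(+2); best=1920 via (C,hash)
  {ABC}: card=7200; try (A,hash)→3120, (B,hash)→5400, (C,hash)→5520, (A,merge)→8400, (A,nl_idx)→12240, (B,nl_idx)→26400 …(+6); best=3120 via (A,hash)

cost=3120; order=C,B,A; methods=hash,hash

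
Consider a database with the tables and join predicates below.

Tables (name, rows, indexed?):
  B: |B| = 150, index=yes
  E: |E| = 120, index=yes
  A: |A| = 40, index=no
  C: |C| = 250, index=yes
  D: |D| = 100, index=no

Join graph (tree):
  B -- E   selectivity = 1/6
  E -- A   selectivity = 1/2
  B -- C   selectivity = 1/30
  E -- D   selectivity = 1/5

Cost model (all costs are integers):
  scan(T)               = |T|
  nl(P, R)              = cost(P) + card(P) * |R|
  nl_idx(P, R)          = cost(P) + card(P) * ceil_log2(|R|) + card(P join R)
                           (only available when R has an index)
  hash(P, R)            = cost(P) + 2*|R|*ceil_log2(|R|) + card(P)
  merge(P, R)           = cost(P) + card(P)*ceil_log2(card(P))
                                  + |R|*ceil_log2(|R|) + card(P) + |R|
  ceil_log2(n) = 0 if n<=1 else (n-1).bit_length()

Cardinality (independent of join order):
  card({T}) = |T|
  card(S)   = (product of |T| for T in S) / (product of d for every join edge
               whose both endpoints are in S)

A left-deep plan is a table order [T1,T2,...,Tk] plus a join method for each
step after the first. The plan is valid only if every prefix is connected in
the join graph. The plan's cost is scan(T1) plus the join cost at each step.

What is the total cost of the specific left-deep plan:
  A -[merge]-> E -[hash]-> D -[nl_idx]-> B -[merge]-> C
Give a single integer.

step 1: scan A: cost=40, card=40
step 2: join E via merge
    card(P join E) = 40*120/(2) = 2400
    cost = 40 + 40*6 + 120*7 + 40 + 120 = 1280
step 3: join D via hash
    card(P join D) = 2400*100/(5) = 48000
    cost = 1280 + 2*100*7 + 2400 = 5080
step 4: join B via nl_idx
    card(P join B) = 48000*150/(6) = 1200000
    cost = 5080 + 48000*8 + 1200000 = 1589080
step 5: join C via merge
    card(P join C) = 1200000*250/(30) = 10000000
    cost = 1589080 + 1200000*21 + 250*8 + 1200000 + 250 = 27991330

27991330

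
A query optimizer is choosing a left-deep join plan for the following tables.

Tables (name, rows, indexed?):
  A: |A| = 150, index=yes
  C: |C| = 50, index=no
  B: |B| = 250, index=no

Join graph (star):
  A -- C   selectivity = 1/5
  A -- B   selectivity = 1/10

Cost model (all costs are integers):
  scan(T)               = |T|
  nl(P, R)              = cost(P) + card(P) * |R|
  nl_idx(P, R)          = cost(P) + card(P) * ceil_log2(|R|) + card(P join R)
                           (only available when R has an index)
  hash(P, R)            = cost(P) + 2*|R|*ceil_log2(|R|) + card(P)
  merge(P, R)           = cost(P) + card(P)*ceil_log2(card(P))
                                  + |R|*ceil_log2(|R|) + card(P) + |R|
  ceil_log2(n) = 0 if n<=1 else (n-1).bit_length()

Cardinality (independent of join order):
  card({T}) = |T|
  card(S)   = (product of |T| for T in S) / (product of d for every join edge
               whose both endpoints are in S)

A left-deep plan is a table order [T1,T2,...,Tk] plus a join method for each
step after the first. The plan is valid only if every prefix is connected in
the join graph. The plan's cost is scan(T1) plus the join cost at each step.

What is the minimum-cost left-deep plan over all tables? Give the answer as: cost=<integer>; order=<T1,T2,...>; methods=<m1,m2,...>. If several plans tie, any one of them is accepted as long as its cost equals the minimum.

cost=6400; order=A,C,B; methods=hash,hash

Selinger DP (subsets sized 1..n):
  {A}: scan cost=150, card=150
  {C}: scan cost=50, card=50
  {B}: scan cost=250, card=250
  {AC}: card=1500; try (C,hash)→900, (A,merge)→1750, (C,merge)→1850, (A,nl_idx)→1950, (A,hash)→2500, (A,nl)→7550 …(+1); best=900 via (C,hash)
  {AB}: card=3750; try (A,hash)→2900, (B,merge)→3750, (A,merge)→3850, (B,hash)→4300, (A,nl_idx)→6000, (B,nl)→37650 …(+1); best=2900 via (A,hash)
  {ABC}: card=37500; try (B,hash)→6400, (C,hash)→7250, (B,merge)→21150, (C,merge)→52000, (C,nl)→190400, (B,nl)→375900; best=6400 via (B,hash)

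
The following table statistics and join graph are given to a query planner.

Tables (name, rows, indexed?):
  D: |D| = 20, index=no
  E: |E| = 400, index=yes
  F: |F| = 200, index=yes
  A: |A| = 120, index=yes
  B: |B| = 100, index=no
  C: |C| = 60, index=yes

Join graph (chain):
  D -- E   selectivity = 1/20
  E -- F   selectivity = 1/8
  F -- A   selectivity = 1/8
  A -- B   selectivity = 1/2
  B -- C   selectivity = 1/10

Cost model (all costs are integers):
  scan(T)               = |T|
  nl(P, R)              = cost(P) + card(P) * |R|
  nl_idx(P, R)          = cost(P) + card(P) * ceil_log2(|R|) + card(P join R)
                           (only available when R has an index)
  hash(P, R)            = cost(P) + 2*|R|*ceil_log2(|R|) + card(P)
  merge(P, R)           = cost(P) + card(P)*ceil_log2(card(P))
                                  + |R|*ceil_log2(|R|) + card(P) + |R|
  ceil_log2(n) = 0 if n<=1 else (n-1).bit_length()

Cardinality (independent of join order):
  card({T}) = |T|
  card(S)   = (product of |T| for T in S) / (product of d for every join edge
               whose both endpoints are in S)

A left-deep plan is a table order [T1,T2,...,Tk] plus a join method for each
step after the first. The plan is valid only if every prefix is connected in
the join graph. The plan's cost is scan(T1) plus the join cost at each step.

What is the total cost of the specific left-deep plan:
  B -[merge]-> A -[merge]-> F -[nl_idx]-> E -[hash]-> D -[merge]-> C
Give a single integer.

196438280

step 1: scan B: cost=100, card=100
step 2: join A via merge
    card(P join A) = 100*120/(2) = 6000
    cost = 100 + 100*7 + 120*7 + 100 + 120 = 1860
step 3: join F via merge
    card(P join F) = 6000*200/(8) = 150000
    cost = 1860 + 6000*13 + 200*8 + 6000 + 200 = 87660
step 4: join E via nl_idx
    card(P join E) = 150000*400/(8) = 7500000
    cost = 87660 + 150000*9 + 7500000 = 8937660
step 5: join D via hash
    card(P join D) = 7500000*20/(20) = 7500000
    cost = 8937660 + 2*20*5 + 7500000 = 16437860
step 6: join C via merge
    card(P join C) = 7500000*60/(10) = 45000000
    cost = 16437860 + 7500000*23 + 60*6 + 7500000 + 60 = 196438280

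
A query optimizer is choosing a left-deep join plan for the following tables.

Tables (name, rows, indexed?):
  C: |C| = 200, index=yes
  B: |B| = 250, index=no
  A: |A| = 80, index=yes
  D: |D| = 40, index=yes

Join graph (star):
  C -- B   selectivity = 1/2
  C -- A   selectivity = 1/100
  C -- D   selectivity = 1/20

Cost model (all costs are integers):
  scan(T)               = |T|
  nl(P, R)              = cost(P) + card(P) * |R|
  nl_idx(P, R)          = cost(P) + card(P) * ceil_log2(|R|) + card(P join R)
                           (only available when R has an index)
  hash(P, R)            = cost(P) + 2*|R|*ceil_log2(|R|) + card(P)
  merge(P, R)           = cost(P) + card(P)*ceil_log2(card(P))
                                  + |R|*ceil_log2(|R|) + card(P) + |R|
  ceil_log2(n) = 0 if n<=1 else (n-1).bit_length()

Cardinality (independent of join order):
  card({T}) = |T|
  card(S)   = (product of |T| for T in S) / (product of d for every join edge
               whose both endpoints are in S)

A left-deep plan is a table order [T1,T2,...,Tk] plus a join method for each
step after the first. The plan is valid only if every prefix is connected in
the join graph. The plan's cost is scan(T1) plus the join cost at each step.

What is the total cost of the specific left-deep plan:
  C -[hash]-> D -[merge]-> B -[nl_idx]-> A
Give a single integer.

397130

step 1: scan C: cost=200, card=200
step 2: join D via hash
    card(P join D) = 200*40/(20) = 400
    cost = 200 + 2*40*6 + 200 = 880
step 3: join B via merge
    card(P join B) = 400*250/(2) = 50000
    cost = 880 + 400*9 + 250*8 + 400 + 250 = 7130
step 4: join A via nl_idx
    card(P join A) = 50000*80/(100) = 40000
    cost = 7130 + 50000*7 + 40000 = 397130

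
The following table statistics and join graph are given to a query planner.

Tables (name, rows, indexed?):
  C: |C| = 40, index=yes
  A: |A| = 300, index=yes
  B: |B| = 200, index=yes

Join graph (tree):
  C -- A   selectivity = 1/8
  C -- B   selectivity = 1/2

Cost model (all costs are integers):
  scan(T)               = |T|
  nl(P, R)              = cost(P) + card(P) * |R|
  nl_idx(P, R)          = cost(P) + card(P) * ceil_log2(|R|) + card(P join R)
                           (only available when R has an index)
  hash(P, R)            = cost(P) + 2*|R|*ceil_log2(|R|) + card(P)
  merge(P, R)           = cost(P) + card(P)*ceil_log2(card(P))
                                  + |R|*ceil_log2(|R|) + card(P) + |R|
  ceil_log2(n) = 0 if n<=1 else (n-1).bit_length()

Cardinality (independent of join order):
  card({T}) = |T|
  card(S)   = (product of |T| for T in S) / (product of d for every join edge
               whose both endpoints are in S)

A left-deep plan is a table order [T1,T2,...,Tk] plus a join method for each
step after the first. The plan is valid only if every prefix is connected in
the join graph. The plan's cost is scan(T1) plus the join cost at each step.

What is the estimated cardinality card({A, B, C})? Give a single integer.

150000

Tables in S: A(300), B(200), C(40)
Edges inside S: C-A(d=8), C-B(d=2)
numerator = 300 * 200 * 40 = 2400000
denominator = 8 * 2 = 16
card(S) = 2400000 / 16 = 150000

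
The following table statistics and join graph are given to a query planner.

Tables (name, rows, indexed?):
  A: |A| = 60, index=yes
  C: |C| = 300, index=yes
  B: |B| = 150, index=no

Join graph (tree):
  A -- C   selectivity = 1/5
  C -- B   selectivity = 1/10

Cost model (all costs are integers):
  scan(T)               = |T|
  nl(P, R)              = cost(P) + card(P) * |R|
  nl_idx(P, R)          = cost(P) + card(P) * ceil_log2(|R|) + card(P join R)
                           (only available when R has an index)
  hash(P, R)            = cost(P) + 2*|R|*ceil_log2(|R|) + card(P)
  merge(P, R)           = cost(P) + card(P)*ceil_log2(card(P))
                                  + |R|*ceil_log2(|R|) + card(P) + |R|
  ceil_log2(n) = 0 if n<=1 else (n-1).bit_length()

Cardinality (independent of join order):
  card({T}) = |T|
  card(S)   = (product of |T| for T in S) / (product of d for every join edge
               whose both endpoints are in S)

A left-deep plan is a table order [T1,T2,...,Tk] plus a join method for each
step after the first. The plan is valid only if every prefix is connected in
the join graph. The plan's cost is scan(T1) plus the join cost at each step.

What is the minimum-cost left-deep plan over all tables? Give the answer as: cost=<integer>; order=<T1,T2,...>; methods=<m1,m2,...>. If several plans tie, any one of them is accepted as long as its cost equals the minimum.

cost=7320; order=C,A,B; methods=hash,hash

Selinger DP (subsets sized 1..n):
  {A}: scan cost=60, card=60
  {C}: scan cost=300, card=300
  {B}: scan cost=150, card=150
  {AC}: card=3600; try (A,hash)→1320, (C,merge)→3480, (A,merge)→3720, (C,nl_idx)→4200, (C,hash)→5520, (A,nl_idx)→5700 …(+2); best=1320 via (A,hash)
  {BC}: card=4500; try (B,hash)→3000, (C,merge)→4500, (B,merge)→4650, (C,hash)→5700, (C,nl_idx)→6000, (C,nl)→45150 …(+1); best=3000 via (B,hash)
  {ABC}: card=54000; try (B,hash)→7320, (A,hash)→8220, (B,merge)→49470, (A,merge)→66420, (A,nl_idx)→84000, (A,nl)→273000 …(+1); best=7320 via (B,hash)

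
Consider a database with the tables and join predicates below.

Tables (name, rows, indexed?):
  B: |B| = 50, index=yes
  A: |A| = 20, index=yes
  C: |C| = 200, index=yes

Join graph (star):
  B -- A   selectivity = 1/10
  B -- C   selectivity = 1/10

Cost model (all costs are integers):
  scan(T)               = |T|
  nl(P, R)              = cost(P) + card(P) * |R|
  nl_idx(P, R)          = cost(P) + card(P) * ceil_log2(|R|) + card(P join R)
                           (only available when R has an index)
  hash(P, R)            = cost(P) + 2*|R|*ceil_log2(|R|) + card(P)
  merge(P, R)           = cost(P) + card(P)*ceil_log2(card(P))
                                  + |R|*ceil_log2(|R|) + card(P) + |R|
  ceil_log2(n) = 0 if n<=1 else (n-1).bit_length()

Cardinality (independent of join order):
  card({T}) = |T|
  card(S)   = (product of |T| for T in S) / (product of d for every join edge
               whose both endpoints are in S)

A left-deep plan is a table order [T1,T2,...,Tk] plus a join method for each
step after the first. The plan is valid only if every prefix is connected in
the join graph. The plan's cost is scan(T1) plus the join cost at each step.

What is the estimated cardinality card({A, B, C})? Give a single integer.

Tables in S: A(20), B(50), C(200)
Edges inside S: B-A(d=10), B-C(d=10)
numerator = 20 * 50 * 200 = 200000
denominator = 10 * 10 = 100
card(S) = 200000 / 100 = 2000

2000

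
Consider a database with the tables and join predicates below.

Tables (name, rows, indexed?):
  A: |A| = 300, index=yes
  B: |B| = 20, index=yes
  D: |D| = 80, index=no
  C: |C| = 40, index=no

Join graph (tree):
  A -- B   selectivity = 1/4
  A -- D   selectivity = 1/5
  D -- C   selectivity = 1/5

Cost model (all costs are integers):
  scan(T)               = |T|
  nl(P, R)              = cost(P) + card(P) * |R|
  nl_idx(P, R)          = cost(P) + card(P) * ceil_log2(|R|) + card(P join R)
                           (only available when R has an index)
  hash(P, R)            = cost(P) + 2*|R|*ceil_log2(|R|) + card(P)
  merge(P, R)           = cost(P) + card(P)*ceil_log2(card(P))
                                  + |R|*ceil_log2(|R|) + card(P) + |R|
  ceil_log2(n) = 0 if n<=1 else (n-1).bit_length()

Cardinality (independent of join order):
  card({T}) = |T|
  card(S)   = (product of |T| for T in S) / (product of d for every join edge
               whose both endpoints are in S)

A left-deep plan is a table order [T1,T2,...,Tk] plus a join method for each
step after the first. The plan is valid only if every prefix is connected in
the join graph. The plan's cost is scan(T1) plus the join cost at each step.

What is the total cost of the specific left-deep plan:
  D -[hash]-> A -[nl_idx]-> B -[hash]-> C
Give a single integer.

78040

step 1: scan D: cost=80, card=80
step 2: join A via hash
    card(P join A) = 80*300/(5) = 4800
    cost = 80 + 2*300*9 + 80 = 5560
step 3: join B via nl_idx
    card(P join B) = 4800*20/(4) = 24000
    cost = 5560 + 4800*5 + 24000 = 53560
step 4: join C via hash
    card(P join C) = 24000*40/(5) = 192000
    cost = 53560 + 2*40*6 + 24000 = 78040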